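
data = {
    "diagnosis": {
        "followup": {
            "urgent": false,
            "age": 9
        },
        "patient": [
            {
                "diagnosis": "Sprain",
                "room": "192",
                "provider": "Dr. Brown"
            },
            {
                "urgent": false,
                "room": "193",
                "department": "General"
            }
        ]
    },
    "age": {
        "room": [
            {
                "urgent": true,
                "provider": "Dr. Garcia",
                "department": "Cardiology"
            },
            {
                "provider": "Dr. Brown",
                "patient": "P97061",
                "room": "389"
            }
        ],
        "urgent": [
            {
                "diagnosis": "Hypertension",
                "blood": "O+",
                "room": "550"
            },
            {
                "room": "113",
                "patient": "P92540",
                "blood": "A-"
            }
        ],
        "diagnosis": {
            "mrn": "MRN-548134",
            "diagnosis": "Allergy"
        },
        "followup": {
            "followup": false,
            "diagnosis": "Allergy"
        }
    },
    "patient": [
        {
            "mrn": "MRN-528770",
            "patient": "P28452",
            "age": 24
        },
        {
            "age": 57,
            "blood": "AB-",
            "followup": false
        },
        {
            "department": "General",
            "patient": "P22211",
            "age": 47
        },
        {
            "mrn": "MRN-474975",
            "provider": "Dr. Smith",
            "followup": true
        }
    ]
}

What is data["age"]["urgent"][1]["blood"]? "A-"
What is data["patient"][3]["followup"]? True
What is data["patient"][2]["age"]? 47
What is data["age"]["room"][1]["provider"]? "Dr. Brown"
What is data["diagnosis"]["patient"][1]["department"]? "General"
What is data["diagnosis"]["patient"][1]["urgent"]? False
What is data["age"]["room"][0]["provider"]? "Dr. Garcia"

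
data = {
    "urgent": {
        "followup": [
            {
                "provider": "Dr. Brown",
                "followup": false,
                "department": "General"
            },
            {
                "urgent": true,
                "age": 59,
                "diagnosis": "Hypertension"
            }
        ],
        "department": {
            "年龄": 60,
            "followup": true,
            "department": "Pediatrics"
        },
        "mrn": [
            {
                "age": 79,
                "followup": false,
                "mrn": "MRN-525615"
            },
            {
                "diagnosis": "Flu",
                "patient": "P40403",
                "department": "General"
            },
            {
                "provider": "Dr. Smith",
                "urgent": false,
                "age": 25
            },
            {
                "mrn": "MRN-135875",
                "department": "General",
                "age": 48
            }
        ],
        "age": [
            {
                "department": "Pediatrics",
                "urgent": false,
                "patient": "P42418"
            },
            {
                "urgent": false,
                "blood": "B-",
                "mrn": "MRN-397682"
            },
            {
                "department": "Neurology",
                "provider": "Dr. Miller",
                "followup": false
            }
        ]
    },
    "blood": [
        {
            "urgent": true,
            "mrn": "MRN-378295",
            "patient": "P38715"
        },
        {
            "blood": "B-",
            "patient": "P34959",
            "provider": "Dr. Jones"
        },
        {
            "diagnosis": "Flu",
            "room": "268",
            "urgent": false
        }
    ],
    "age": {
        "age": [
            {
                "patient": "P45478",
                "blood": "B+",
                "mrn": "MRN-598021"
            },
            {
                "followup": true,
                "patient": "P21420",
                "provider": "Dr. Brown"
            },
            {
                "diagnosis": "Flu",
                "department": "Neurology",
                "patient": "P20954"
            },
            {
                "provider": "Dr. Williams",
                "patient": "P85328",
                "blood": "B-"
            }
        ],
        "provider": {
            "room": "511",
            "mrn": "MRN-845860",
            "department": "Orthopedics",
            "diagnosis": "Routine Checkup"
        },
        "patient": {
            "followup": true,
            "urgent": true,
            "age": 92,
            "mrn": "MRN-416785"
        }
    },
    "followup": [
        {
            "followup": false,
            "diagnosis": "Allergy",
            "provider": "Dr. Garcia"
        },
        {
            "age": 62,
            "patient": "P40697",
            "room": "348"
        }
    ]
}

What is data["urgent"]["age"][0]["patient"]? "P42418"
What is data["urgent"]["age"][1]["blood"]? "B-"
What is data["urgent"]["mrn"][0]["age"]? 79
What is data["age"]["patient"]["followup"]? True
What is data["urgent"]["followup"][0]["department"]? "General"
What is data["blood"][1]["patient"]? "P34959"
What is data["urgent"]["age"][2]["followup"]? False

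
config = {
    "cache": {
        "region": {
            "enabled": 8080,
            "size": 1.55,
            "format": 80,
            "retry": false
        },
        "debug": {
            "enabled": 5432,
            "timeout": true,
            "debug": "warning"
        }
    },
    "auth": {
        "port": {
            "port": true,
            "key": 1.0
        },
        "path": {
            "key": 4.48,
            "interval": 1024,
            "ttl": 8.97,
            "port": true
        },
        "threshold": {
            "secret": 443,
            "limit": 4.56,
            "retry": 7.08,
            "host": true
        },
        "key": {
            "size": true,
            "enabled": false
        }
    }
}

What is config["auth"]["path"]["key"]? 4.48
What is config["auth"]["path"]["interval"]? 1024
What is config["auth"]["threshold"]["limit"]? 4.56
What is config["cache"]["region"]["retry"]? False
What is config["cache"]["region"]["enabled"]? 8080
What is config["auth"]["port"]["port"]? True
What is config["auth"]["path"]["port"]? True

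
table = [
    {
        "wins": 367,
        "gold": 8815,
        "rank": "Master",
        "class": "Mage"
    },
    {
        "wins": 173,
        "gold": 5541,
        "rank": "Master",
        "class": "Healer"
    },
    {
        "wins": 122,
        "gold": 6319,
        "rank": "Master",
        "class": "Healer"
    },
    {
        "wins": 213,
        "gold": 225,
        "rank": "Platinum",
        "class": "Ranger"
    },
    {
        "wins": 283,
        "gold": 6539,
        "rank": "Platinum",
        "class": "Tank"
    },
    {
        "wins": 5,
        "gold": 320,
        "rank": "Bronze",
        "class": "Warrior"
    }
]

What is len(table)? 6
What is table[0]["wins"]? 367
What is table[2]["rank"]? "Master"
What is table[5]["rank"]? "Bronze"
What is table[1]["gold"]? 5541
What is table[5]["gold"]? 320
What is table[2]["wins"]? 122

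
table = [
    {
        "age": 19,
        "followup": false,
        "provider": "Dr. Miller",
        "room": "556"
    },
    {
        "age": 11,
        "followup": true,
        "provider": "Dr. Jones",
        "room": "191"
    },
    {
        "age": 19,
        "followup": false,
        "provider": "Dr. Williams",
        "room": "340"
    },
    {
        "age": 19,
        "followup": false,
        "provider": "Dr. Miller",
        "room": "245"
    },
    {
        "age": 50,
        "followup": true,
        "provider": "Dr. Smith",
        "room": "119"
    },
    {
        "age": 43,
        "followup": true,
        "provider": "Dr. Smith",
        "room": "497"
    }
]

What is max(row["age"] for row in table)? 50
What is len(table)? 6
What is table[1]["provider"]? "Dr. Jones"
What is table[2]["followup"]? False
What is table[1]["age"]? 11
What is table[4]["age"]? 50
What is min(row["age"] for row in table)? 11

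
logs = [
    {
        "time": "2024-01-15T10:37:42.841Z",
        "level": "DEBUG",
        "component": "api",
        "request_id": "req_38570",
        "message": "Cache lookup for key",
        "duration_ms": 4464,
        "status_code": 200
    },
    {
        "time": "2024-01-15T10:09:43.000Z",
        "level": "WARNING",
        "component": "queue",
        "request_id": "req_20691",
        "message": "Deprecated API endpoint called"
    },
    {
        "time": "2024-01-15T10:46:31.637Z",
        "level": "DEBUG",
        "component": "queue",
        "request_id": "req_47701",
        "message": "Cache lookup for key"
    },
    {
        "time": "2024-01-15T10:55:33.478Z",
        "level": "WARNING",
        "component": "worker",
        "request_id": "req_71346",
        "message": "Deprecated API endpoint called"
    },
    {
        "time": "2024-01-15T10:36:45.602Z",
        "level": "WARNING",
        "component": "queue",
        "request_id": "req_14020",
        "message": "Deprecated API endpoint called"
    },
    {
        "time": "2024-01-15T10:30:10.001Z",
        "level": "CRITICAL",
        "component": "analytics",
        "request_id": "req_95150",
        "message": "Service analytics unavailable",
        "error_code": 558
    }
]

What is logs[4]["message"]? "Deprecated API endpoint called"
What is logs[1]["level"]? "WARNING"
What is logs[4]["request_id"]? "req_14020"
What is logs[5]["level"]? "CRITICAL"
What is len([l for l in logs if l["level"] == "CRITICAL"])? 1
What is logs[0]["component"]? "api"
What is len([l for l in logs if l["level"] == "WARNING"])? 3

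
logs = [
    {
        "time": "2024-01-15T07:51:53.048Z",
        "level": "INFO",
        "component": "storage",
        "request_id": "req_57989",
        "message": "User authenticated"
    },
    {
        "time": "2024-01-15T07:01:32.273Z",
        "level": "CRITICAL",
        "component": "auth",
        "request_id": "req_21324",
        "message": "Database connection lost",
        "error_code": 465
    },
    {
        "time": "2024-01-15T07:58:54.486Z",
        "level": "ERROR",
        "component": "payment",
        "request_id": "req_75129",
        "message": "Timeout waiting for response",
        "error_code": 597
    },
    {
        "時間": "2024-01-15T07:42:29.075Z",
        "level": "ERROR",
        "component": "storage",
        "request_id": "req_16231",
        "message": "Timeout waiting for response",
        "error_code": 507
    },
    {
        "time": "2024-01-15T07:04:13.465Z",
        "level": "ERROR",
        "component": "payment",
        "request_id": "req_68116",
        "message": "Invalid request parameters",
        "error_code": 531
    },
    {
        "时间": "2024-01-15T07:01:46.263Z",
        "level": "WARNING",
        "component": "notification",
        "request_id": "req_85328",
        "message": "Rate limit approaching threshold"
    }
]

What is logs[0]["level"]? "INFO"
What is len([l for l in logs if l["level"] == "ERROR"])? 3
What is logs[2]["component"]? "payment"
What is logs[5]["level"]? "WARNING"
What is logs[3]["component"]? "storage"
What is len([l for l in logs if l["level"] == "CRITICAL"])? 1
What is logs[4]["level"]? "ERROR"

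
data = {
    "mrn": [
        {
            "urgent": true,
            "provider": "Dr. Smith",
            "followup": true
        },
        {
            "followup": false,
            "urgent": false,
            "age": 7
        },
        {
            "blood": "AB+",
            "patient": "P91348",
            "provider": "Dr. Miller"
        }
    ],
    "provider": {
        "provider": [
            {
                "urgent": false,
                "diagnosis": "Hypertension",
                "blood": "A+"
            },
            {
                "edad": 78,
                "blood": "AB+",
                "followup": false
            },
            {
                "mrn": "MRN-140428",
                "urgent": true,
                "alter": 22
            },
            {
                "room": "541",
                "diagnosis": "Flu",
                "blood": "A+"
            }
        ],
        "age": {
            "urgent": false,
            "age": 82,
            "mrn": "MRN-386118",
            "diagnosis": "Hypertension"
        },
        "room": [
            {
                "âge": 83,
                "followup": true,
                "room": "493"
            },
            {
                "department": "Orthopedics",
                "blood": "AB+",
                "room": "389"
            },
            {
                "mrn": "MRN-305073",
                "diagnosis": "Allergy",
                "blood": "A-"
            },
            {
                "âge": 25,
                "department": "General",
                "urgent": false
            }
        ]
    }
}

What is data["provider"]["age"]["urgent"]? False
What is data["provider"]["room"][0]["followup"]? True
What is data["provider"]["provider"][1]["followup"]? False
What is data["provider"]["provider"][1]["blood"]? "AB+"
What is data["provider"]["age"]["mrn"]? "MRN-386118"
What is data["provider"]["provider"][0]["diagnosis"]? "Hypertension"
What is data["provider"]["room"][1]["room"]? "389"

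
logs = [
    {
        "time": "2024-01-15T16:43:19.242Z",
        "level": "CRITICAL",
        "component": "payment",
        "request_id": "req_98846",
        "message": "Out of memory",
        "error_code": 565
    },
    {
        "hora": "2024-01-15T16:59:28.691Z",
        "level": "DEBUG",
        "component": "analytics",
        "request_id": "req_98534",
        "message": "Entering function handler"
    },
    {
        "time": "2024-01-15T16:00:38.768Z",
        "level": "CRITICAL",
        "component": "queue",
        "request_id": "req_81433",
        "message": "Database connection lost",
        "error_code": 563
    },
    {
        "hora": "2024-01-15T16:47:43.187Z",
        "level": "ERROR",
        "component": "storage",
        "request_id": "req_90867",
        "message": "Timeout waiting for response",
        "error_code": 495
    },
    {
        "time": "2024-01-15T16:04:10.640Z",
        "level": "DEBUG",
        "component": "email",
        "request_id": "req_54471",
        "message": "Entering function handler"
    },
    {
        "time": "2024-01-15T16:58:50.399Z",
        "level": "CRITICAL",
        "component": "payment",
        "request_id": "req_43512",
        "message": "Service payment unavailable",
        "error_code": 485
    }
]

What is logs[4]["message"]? "Entering function handler"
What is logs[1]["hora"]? "2024-01-15T16:59:28.691Z"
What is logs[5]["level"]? "CRITICAL"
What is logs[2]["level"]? "CRITICAL"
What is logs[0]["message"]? "Out of memory"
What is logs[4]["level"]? "DEBUG"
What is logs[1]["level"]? "DEBUG"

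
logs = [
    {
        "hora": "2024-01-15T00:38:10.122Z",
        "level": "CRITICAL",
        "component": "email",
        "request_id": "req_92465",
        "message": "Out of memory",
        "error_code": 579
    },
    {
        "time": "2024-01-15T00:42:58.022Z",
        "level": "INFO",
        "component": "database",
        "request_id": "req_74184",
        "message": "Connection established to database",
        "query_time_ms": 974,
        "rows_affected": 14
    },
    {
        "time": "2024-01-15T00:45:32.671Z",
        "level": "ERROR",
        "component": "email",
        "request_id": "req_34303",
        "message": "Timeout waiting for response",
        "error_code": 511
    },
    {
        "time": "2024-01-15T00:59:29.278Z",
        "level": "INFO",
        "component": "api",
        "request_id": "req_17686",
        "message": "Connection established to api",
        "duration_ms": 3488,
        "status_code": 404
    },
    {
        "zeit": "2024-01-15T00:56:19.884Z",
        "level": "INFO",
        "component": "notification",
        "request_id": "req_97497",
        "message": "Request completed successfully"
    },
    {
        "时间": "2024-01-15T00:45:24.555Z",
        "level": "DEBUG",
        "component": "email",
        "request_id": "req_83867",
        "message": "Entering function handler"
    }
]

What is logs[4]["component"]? "notification"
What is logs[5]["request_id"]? "req_83867"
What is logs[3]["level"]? "INFO"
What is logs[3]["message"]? "Connection established to api"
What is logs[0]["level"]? "CRITICAL"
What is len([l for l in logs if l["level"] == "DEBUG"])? 1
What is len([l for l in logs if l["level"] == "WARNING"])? 0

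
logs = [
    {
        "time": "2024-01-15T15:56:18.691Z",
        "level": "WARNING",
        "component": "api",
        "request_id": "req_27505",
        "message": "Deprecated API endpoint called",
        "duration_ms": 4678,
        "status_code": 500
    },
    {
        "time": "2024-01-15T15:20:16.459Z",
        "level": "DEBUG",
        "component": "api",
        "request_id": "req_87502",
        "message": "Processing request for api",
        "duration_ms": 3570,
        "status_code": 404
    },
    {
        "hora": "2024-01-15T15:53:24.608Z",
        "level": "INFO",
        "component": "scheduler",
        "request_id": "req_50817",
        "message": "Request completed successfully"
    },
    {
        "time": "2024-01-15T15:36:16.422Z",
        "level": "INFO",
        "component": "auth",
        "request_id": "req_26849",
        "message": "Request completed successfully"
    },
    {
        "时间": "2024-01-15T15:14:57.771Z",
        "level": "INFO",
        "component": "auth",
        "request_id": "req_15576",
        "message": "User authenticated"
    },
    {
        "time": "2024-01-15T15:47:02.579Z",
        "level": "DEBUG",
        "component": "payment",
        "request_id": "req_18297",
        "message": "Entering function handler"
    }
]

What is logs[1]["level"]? "DEBUG"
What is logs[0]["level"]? "WARNING"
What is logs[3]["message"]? "Request completed successfully"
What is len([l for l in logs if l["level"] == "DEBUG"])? 2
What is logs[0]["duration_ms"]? 4678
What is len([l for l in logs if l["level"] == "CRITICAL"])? 0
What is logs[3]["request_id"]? "req_26849"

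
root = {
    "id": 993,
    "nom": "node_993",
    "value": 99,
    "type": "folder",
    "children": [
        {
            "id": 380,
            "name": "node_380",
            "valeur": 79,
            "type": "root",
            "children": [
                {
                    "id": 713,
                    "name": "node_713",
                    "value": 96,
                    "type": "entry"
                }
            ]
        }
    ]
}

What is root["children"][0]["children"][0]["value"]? 96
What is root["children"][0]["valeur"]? 79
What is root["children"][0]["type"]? "root"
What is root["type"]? "folder"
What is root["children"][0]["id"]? 380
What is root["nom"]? "node_993"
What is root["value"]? 99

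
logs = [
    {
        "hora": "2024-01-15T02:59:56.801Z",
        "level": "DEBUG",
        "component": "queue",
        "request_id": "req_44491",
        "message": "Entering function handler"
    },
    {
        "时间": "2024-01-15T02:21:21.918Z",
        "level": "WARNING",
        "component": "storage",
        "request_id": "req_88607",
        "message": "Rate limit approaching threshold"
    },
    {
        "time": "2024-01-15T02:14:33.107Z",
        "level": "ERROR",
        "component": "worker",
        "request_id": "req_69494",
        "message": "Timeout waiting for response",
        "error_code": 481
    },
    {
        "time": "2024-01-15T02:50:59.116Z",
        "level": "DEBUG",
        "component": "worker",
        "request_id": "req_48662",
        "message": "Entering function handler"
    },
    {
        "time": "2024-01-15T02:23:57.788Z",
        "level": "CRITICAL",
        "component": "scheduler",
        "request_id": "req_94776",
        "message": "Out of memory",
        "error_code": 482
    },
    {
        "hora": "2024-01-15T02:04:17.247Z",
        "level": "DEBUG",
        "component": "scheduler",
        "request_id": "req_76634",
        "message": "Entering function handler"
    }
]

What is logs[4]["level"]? "CRITICAL"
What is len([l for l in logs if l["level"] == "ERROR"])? 1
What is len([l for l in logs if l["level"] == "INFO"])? 0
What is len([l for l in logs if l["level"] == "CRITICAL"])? 1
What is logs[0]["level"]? "DEBUG"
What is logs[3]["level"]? "DEBUG"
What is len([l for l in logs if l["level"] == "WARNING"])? 1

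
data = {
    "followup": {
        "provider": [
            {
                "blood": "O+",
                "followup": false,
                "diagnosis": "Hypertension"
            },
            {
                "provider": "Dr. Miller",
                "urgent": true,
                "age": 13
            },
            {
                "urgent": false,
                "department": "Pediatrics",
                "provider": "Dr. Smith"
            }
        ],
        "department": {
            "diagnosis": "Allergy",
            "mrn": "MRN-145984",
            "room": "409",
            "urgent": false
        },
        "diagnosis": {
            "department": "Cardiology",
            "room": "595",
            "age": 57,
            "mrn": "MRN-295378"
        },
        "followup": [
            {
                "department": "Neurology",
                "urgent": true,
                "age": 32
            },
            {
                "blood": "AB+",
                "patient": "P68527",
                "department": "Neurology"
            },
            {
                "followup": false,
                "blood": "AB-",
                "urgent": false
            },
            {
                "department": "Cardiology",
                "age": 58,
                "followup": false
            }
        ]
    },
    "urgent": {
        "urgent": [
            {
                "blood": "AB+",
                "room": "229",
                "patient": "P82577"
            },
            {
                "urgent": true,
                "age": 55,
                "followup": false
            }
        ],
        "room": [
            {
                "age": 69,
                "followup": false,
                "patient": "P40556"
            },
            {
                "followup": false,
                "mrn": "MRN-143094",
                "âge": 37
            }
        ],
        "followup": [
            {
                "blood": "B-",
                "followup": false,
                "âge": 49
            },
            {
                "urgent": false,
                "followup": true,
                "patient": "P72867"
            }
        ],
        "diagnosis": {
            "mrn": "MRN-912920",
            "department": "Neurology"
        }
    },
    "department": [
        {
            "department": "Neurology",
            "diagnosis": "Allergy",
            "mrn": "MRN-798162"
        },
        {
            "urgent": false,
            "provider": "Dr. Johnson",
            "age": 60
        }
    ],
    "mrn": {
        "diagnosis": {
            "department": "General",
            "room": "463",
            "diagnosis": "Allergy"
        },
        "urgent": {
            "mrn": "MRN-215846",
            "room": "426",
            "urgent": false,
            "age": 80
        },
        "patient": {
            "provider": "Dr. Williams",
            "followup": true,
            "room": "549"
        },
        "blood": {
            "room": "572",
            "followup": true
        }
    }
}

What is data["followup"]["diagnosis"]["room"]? "595"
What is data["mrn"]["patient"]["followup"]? True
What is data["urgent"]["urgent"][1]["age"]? 55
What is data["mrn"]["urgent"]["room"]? "426"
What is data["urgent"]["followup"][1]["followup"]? True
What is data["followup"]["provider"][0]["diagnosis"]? "Hypertension"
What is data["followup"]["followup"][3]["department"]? "Cardiology"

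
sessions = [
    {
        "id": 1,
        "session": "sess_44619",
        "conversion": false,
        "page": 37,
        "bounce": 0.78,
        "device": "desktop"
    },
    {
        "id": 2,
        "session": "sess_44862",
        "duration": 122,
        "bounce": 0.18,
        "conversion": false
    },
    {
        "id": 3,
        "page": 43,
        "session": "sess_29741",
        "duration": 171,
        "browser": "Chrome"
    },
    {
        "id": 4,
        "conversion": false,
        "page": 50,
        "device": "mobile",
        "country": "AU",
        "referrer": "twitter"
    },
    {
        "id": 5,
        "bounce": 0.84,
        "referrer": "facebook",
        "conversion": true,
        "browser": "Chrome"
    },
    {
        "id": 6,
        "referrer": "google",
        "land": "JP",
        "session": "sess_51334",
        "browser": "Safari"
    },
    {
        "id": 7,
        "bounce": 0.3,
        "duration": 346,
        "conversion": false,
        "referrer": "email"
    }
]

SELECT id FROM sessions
[1, 2, 3, 4, 5, 6, 7]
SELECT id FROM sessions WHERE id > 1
[2, 3, 4, 5, 6, 7]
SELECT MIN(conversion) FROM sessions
False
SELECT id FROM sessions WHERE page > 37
[3, 4]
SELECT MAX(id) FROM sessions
7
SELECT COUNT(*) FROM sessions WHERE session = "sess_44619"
1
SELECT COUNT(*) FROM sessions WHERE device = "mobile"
1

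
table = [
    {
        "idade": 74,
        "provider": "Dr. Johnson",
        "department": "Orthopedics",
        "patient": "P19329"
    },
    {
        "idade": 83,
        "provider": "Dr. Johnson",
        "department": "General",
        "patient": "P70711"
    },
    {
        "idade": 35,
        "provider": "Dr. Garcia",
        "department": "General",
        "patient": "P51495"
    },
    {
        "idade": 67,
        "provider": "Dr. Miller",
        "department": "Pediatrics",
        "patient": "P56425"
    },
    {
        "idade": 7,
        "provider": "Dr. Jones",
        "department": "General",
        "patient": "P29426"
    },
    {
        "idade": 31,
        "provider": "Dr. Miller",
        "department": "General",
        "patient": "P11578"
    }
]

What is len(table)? 6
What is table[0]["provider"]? "Dr. Johnson"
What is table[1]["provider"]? "Dr. Johnson"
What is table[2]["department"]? "General"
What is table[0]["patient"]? "P19329"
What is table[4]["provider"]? "Dr. Jones"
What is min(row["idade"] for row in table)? 7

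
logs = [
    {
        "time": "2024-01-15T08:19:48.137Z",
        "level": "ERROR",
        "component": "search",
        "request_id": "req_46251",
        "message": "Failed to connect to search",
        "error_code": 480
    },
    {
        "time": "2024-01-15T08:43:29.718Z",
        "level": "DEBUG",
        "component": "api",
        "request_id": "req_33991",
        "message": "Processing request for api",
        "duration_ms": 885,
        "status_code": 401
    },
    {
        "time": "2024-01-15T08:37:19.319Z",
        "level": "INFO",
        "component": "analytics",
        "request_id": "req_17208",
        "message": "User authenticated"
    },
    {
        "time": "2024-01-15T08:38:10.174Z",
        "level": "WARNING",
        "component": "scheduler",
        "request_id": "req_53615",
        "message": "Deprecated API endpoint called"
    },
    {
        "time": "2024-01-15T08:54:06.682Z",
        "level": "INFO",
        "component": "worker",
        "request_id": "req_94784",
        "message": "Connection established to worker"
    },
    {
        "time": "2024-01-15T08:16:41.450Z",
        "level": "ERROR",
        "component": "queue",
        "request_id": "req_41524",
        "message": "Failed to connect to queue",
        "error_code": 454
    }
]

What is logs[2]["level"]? "INFO"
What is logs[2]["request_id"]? "req_17208"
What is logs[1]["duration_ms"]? 885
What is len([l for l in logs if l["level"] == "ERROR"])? 2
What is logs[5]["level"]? "ERROR"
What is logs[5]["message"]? "Failed to connect to queue"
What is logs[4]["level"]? "INFO"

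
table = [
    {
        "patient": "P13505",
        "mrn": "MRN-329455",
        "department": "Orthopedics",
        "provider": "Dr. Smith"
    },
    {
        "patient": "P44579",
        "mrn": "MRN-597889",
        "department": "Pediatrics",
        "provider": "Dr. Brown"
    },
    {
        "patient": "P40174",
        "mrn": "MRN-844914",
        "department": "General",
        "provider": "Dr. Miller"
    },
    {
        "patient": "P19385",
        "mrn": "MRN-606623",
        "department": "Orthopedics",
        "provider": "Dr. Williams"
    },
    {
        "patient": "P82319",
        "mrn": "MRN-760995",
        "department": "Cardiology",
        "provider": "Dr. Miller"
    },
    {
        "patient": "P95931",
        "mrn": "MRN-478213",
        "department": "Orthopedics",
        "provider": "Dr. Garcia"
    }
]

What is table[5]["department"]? "Orthopedics"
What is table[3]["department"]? "Orthopedics"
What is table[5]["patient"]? "P95931"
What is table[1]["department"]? "Pediatrics"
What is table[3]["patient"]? "P19385"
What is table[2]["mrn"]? "MRN-844914"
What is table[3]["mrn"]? "MRN-606623"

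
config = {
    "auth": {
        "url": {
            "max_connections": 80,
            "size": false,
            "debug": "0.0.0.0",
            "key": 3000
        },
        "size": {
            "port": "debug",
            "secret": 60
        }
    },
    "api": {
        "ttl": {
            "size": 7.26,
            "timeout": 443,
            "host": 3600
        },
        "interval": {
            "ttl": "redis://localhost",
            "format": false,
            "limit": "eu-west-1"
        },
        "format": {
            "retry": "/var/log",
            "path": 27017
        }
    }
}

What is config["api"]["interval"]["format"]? False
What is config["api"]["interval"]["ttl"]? "redis://localhost"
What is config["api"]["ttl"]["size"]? 7.26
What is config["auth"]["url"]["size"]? False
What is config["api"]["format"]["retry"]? "/var/log"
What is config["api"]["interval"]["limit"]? "eu-west-1"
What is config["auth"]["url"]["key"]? 3000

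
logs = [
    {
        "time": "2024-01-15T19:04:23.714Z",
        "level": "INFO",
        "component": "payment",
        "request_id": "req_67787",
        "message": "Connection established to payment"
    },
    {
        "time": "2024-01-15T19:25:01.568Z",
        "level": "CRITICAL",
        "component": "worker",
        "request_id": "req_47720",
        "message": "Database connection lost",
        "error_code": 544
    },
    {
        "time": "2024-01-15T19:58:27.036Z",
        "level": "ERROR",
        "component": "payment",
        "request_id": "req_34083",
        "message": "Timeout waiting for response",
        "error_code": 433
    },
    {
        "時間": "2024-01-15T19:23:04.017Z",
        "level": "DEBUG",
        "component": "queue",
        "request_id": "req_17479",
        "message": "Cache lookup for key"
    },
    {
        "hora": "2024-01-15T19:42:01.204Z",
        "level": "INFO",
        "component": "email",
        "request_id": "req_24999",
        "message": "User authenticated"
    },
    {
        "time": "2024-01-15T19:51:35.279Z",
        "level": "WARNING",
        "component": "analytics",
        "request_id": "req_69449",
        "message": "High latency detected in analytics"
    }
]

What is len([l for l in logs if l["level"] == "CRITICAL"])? 1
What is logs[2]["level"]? "ERROR"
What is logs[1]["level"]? "CRITICAL"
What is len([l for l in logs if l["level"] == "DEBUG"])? 1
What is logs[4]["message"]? "User authenticated"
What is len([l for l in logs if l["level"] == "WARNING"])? 1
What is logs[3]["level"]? "DEBUG"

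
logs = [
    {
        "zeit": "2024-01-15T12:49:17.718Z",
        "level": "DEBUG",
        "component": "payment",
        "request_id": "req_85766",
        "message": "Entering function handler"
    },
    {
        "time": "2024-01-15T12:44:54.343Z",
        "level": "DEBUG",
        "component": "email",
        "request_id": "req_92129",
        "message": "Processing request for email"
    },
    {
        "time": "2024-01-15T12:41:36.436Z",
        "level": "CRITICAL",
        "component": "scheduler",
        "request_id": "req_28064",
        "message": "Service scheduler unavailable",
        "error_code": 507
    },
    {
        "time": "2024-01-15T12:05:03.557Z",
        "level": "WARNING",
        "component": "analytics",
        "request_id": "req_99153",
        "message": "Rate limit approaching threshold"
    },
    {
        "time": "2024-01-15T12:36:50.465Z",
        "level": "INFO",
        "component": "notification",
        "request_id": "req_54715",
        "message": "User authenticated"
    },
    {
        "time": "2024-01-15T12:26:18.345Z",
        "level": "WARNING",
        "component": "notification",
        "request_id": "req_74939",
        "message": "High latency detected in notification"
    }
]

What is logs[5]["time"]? "2024-01-15T12:26:18.345Z"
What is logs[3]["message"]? "Rate limit approaching threshold"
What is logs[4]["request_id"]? "req_54715"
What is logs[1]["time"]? "2024-01-15T12:44:54.343Z"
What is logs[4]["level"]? "INFO"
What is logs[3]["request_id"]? "req_99153"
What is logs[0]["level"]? "DEBUG"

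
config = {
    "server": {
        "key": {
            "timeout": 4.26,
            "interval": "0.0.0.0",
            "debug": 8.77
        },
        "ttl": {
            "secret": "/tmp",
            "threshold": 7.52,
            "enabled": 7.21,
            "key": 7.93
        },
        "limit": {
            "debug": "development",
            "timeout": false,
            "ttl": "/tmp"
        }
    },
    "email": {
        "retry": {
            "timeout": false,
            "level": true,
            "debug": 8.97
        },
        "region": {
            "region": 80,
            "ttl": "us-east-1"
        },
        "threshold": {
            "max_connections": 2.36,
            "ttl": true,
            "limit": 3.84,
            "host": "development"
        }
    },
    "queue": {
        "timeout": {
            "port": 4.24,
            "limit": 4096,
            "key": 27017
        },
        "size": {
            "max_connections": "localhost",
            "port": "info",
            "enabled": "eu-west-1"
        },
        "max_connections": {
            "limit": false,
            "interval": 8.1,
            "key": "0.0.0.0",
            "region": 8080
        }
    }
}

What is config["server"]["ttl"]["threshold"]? 7.52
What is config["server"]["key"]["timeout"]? 4.26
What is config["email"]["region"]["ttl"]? "us-east-1"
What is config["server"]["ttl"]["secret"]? "/tmp"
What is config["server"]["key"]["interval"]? "0.0.0.0"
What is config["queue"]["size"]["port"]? "info"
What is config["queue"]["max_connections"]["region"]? 8080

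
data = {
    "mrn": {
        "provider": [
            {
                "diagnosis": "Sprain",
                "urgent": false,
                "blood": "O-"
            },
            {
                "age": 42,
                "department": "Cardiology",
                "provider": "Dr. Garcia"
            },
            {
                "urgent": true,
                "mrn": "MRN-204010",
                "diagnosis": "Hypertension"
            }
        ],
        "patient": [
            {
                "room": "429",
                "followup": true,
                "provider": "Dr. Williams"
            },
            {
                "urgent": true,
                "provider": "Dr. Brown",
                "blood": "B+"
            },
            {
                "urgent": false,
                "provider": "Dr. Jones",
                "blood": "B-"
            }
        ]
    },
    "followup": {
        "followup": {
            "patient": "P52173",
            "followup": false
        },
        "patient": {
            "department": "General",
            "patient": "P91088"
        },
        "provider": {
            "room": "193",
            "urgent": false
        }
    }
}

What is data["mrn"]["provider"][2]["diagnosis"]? "Hypertension"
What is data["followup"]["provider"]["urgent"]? False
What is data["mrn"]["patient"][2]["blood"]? "B-"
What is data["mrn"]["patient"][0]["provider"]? "Dr. Williams"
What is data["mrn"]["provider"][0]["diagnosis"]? "Sprain"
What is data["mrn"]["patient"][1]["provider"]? "Dr. Brown"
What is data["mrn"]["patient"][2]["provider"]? "Dr. Jones"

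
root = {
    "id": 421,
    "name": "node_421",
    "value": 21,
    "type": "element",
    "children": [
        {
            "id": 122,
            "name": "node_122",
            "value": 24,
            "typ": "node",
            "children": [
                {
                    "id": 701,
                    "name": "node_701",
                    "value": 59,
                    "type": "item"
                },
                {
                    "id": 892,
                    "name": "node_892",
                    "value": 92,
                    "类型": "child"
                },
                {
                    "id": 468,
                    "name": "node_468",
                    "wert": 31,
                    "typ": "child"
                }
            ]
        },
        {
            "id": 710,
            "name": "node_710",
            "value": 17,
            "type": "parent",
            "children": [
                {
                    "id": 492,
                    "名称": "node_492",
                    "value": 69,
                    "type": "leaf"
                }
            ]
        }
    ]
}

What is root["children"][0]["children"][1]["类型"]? "child"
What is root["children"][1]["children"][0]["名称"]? "node_492"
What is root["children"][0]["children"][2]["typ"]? "child"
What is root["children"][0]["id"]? 122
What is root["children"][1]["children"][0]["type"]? "leaf"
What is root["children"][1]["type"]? "parent"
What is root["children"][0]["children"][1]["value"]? 92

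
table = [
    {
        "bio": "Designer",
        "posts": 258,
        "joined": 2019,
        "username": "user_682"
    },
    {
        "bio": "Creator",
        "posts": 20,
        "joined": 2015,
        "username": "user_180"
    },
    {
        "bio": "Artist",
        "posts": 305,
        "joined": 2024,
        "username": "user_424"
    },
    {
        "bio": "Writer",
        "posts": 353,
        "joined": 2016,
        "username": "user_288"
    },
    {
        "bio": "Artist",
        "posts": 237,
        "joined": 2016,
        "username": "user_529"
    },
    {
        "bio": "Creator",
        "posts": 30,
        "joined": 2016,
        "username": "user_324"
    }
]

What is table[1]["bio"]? "Creator"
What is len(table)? 6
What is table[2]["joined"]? 2024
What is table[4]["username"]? "user_529"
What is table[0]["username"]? "user_682"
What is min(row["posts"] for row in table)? 20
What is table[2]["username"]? "user_424"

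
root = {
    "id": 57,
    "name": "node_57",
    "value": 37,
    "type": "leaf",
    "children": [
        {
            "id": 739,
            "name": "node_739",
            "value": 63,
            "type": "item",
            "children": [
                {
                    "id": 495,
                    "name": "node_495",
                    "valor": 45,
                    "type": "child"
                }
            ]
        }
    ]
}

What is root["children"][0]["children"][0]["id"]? 495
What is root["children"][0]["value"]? 63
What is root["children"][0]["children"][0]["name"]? "node_495"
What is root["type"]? "leaf"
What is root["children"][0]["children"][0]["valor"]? 45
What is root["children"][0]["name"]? "node_739"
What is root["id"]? 57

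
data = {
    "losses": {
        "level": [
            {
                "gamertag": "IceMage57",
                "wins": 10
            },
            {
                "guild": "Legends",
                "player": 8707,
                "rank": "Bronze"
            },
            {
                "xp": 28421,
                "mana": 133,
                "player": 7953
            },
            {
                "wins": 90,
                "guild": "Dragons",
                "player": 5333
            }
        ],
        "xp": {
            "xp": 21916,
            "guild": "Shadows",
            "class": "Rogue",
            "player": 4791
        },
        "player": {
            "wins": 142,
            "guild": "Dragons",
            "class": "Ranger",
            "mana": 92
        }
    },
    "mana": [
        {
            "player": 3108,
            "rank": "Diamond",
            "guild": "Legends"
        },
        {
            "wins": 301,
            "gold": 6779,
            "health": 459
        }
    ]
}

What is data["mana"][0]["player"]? 3108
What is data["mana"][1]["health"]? 459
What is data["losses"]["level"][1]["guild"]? "Legends"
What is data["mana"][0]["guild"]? "Legends"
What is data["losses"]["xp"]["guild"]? "Shadows"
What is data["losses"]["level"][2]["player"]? 7953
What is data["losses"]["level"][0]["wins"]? 10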